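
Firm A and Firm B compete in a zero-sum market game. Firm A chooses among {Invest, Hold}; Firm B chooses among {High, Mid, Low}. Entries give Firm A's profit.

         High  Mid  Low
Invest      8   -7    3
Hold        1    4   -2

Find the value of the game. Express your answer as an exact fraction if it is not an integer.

-1/8

Row minima: Invest → -7, Hold → -2; maximin = -2.
Column maxima: High → 8, Mid → 4, Low → 3; minimax = 3.
-2 ≠ 3, so there is no saddle point; optimal play is mixed.
High is strictly dominated by Low (it gives Firm A strictly more in every row), so Firm B never plays it.
On the remaining 2×2 (Invest, Hold vs Mid, Low):
Let Firm A play Invest with probability p. Expected payoff against Mid: (-7)p + 4(1−p) = −11p + 4; against Low: 3p + (-2)(1−p) = 5p − 2.
Setting these equal: −11p + 4 = 5p − 2 ⇒ −16p = -6 ⇒ p = 3/8, and the value is (-11)·(3/8) + 4 = -1/8.
For Firm B: with q = P(Mid), equating Invest's and Hold's payoffs gives −10q + 3 = 6q − 2 ⇒ q = 5/16.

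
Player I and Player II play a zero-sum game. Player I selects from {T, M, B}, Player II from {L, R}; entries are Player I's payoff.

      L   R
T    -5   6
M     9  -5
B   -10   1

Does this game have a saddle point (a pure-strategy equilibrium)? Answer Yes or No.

Row minima: T → -5, M → -5, B → -10; maximin = -5.
Column maxima: L → 9, R → 6; minimax = 6.
-5 ≠ 6, so no pure-strategy equilibrium exists.

No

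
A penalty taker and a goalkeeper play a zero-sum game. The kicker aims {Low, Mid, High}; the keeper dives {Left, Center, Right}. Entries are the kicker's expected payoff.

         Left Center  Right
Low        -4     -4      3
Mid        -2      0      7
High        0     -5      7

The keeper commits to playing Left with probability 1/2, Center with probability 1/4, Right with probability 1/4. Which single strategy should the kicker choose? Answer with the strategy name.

Mid

Expected payoff of Low: (1/2)·(-4) + (1/4)·(-4) + (1/4)·3 = -9/4.
Expected payoff of Mid: (1/2)·(-2) + (1/4)·0 + (1/4)·7 = 3/4.
Expected payoff of High: (1/2)·0 + (1/4)·(-5) + (1/4)·7 = 1/2.
The largest is 3/4, so the kicker's best response is Mid.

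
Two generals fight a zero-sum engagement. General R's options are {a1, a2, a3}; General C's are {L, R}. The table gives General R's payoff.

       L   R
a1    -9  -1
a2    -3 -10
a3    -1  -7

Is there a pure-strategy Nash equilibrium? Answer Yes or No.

Row minima: a1 → -9, a2 → -10, a3 → -7; maximin = -7.
Column maxima: L → -1, R → -1; minimax = -1.
-7 ≠ -1, so no pure-strategy equilibrium exists.

No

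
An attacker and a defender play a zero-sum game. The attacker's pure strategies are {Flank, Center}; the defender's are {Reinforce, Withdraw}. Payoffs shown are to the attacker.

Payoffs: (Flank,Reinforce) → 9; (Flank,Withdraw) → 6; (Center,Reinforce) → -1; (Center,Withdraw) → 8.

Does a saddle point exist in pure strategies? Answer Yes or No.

Row minima: Flank → 6, Center → -1; maximin = 6.
Column maxima: Reinforce → 9, Withdraw → 8; minimax = 8.
6 ≠ 8, so no pure-strategy equilibrium exists.

No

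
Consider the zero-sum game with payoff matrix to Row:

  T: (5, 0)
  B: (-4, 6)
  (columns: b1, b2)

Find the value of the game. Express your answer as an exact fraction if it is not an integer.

Row minima: T → 0, B → -4; maximin = 0.
Column maxima: b1 → 5, b2 → 6; minimax = 5.
0 ≠ 5, so there is no saddle point; optimal play is mixed.
Let Row play T with probability p. Expected payoff against b1: 5p + (-4)(1−p) = 9p − 4; against b2: 0p + 6(1−p) = −6p + 6.
Setting these equal: 9p − 4 = −6p + 6 ⇒ 15p = 10 ⇒ p = 2/3, and the value is (9)·(2/3) − 4 = 2.
For Column: with q = P(b1), equating T's and B's payoffs gives 5q = −10q + 6 ⇒ q = 2/5.

2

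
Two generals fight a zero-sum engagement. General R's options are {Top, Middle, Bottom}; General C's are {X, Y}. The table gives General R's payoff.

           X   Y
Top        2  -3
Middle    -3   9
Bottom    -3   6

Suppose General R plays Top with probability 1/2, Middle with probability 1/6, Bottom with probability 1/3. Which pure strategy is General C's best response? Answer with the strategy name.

X

If General C plays X, General R's expected payoff is (1/2)·2 + (1/6)·(-3) + (1/3)·(-3) = -1/2.
If General C plays Y, General R's expected payoff is (1/2)·(-3) + (1/6)·9 + (1/3)·6 = 2.
General C minimizes General R's payoff; the smallest is -1/2, so the best response is X.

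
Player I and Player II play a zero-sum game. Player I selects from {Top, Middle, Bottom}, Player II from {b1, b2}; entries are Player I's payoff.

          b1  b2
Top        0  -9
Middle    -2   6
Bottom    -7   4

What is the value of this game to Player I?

Row minima: Top → -9, Middle → -2, Bottom → -7; maximin = -2.
Column maxima: b1 → 0, b2 → 6; minimax = 0.
-2 ≠ 0, so there is no saddle point; optimal play is mixed.
Bottom is strictly dominated by Middle, so Player I never plays it.
On the remaining 2×2 (Top, Middle vs b1, b2):
Let Player I play Top with probability p. Expected payoff against b1: 0p + (-2)(1−p) = 2p − 2; against b2: (-9)p + 6(1−p) = −15p + 6.
Setting these equal: 2p − 2 = −15p + 6 ⇒ 17p = 8 ⇒ p = 8/17, and the value is (2)·(8/17) − 2 = -18/17.
For Player II: with q = P(b1), equating Top's and Middle's payoffs gives 9q − 9 = −8q + 6 ⇒ q = 15/17.

-18/17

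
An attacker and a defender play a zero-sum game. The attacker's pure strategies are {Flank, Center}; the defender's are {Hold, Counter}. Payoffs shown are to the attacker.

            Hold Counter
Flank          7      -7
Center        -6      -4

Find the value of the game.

Row minima: Flank → -7, Center → -6; maximin = -6.
Column maxima: Hold → 7, Counter → -4; minimax = -4.
-6 ≠ -4, so there is no saddle point; optimal play is mixed.
Let the attacker play Flank with probability p. Expected payoff against Hold: 7p + (-6)(1−p) = 13p − 6; against Counter: (-7)p + (-4)(1−p) = −3p − 4.
Setting these equal: 13p − 6 = −3p − 4 ⇒ 16p = 2 ⇒ p = 1/8, and the value is (13)·(1/8) − 6 = -35/8.
For the defender: with q = P(Hold), equating Flank's and Center's payoffs gives 14q − 7 = −2q − 4 ⇒ q = 3/16.

-35/8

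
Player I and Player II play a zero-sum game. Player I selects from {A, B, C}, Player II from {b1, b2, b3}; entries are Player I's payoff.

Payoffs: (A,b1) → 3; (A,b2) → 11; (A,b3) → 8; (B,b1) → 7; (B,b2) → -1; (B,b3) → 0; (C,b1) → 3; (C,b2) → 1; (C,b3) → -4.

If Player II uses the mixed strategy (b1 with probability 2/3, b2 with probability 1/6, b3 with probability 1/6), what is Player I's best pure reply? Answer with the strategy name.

A

Expected payoff of A: (2/3)·3 + (1/6)·11 + (1/6)·8 = 31/6.
Expected payoff of B: (2/3)·7 + (1/6)·(-1) + (1/6)·0 = 9/2.
Expected payoff of C: (2/3)·3 + (1/6)·1 + (1/6)·(-4) = 3/2.
The largest is 31/6, so Player I's best response is A.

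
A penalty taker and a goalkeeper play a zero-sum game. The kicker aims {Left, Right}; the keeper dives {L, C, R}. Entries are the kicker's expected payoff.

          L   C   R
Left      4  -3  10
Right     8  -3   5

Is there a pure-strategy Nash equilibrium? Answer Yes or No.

Yes

Row minima: Left → -3, Right → -3; maximin = -3.
Column maxima: L → 8, C → -3, R → 10; minimax = -3.
maximin = minimax = -3, so a saddle point exists.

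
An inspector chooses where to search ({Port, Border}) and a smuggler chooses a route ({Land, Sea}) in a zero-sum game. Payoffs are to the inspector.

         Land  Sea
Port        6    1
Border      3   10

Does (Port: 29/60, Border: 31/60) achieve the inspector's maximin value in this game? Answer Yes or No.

No

Against Land this mix gives (29/60)·6 + (31/60)·3 = 89/20.
Against Sea this mix gives (29/60)·1 + (31/60)·10 = 113/20.
The smuggler will play Land, holding the inspector to 89/20. Shifting weight toward the row that does better against Land would raise this floor (the equalizing mix achieves 19/4 against both Land and Sea), so the proposed strategy is not optimal.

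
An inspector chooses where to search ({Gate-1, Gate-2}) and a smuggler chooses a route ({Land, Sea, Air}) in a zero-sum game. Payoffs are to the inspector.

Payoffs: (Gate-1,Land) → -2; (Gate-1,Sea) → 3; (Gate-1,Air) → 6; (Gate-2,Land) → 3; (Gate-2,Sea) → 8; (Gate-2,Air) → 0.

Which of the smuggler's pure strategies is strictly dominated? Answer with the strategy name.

Sea

Land holds the inspector's payoff strictly below Sea in every row: -2 < 3, 3 < 8.
So Sea is strictly dominated for the smuggler.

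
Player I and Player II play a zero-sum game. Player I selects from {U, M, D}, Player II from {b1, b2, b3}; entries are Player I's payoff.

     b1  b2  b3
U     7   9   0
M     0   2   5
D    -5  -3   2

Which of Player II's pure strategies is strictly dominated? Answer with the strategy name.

b1 holds Player I's payoff strictly below b2 in every row: 7 < 9, 0 < 2, -5 < -3.
So b2 is strictly dominated for Player II.

b2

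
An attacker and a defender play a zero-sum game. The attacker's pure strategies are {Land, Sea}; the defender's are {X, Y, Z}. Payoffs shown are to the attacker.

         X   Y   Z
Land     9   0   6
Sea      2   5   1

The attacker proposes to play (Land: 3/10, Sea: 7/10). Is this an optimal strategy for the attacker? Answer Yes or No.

Against X this mix gives (3/10)·9 + (7/10)·2 = 41/10.
Against Y this mix gives (3/10)·0 + (7/10)·5 = 7/2.
Against Z this mix gives (3/10)·6 + (7/10)·1 = 5/2.
The defender will play Z, holding the attacker to 5/2. Shifting weight toward the row that does better against Z would raise this floor (the equalizing mix achieves 3 against both Z and Y), so the proposed strategy is not optimal.

No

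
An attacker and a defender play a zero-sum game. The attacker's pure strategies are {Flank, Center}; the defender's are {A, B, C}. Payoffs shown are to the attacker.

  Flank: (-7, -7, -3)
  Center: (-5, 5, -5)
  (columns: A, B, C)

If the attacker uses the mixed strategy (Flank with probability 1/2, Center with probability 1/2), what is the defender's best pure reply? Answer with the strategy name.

A

If the defender plays A, the attacker's expected payoff is (1/2)·(-7) + (1/2)·(-5) = -6.
If the defender plays B, the attacker's expected payoff is (1/2)·(-7) + (1/2)·5 = -1.
If the defender plays C, the attacker's expected payoff is (1/2)·(-3) + (1/2)·(-5) = -4.
The defender minimizes the attacker's payoff; the smallest is -6, so the best response is A.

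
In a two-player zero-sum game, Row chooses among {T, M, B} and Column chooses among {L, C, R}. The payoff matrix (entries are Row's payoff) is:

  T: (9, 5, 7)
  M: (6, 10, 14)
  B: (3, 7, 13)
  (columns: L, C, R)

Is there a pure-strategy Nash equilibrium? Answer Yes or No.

Row minima: T → 5, M → 6, B → 3; maximin = 6.
Column maxima: L → 9, C → 10, R → 14; minimax = 9.
6 ≠ 9, so no pure-strategy equilibrium exists.

No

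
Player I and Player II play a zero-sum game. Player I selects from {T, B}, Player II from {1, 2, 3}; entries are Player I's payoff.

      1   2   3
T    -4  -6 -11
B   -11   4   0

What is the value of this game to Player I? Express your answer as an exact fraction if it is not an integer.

-121/18

Row minima: T → -11, B → -11; maximin = -11.
Column maxima: 1 → -4, 2 → 4, 3 → 0; minimax = -4.
-11 ≠ -4, so there is no saddle point; optimal play is mixed.
2 is strictly dominated by 3 (it gives Player I strictly more in every row), so Player II never plays it.
On the remaining 2×2 (T, B vs 1, 3):
Let Player I play T with probability p. Expected payoff against 1: (-4)p + (-11)(1−p) = 7p − 11; against 3: (-11)p + 0(1−p) = −11p.
Setting these equal: 7p − 11 = −11p ⇒ 18p = 11 ⇒ p = 11/18, and the value is (7)·(11/18) − 11 = -121/18.
For Player II: with q = P(1), equating T's and B's payoffs gives 7q − 11 = −11q ⇒ q = 11/18.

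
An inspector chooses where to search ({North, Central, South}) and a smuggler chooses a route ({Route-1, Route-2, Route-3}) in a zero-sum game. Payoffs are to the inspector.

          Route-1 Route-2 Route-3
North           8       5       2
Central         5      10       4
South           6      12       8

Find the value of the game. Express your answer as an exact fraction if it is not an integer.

Row minima: North → 2, Central → 4, South → 6; maximin = 6.
Column maxima: Route-1 → 8, Route-2 → 12, Route-3 → 8; minimax = 8.
6 ≠ 8, so there is no saddle point; optimal play is mixed.
Central is strictly dominated by South, so the inspector never plays it.
Route-2 is strictly dominated by Route-3 (it gives the inspector strictly more in every row), so the smuggler never plays it.
On the remaining 2×2 (North, South vs Route-1, Route-3):
Let the inspector play North with probability p. Expected payoff against Route-1: 8p + 6(1−p) = 2p + 6; against Route-3: 2p + 8(1−p) = −6p + 8.
Setting these equal: 2p + 6 = −6p + 8 ⇒ 8p = 2 ⇒ p = 1/4, and the value is (2)·(1/4) + 6 = 13/2.
For the smuggler: with q = P(Route-1), equating North's and South's payoffs gives 6q + 2 = −2q + 8 ⇒ q = 3/4.

13/2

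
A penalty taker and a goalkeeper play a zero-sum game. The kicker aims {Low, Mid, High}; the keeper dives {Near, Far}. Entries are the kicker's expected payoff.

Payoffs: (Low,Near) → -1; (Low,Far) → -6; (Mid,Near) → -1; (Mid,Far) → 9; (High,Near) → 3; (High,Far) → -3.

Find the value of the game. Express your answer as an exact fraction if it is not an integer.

Row minima: Low → -6, Mid → -1, High → -3; maximin = -1.
Column maxima: Near → 3, Far → 9; minimax = 3.
-1 ≠ 3, so there is no saddle point; optimal play is mixed.
Low is strictly dominated by High, so the kicker never plays it.
On the remaining 2×2 (Mid, High vs Near, Far):
Let the kicker play Mid with probability p. Expected payoff against Near: (-1)p + 3(1−p) = −4p + 3; against Far: 9p + (-3)(1−p) = 12p − 3.
Setting these equal: −4p + 3 = 12p − 3 ⇒ −16p = -6 ⇒ p = 3/8, and the value is (-4)·(3/8) + 3 = 3/2.
For the keeper: with q = P(Near), equating Mid's and High's payoffs gives −10q + 9 = 6q − 3 ⇒ q = 3/4.

3/2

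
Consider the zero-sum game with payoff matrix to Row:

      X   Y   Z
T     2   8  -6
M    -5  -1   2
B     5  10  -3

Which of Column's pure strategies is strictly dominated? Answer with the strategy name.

Y

X holds Row's payoff strictly below Y in every row: 2 < 8, -5 < -1, 5 < 10.
So Y is strictly dominated for Column.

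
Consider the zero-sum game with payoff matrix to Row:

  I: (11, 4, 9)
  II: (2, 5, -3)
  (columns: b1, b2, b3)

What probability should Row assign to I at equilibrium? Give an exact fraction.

8/13

Row minima: I → 4, II → -3; maximin = 4.
Column maxima: b1 → 11, b2 → 5, b3 → 9; minimax = 5.
4 ≠ 5, so there is no saddle point; optimal play is mixed.
b1 is strictly dominated by b3 (it gives Row strictly more in every row), so Column never plays it.
On the remaining 2×2 (I, II vs b2, b3):
Let Row play I with probability p. Expected payoff against b2: 4p + 5(1−p) = −p + 5; against b3: 9p + (-3)(1−p) = 12p − 3.
Setting these equal: −p + 5 = 12p − 3 ⇒ −13p = -8 ⇒ p = 8/13, and the value is (-1)·(8/13) + 5 = 57/13.
For Column: with q = P(b2), equating I's and II's payoffs gives −5q + 9 = 8q − 3 ⇒ q = 12/13.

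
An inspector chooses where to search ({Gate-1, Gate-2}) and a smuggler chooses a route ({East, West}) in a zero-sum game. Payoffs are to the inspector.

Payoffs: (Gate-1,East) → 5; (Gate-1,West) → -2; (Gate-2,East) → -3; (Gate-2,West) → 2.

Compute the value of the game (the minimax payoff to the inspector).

Row minima: Gate-1 → -2, Gate-2 → -3; maximin = -2.
Column maxima: East → 5, West → 2; minimax = 2.
-2 ≠ 2, so there is no saddle point; optimal play is mixed.
Let the inspector play Gate-1 with probability p. Expected payoff against East: 5p + (-3)(1−p) = 8p − 3; against West: (-2)p + 2(1−p) = −4p + 2.
Setting these equal: 8p − 3 = −4p + 2 ⇒ 12p = 5 ⇒ p = 5/12, and the value is (8)·(5/12) − 3 = 1/3.
For the smuggler: with q = P(East), equating Gate-1's and Gate-2's payoffs gives 7q − 2 = −5q + 2 ⇒ q = 1/3.

1/3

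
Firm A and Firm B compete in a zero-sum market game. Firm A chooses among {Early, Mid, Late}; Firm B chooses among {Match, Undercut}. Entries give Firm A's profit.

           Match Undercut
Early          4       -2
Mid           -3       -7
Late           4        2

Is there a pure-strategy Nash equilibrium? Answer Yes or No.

Yes

Row minima: Early → -2, Mid → -7, Late → 2; maximin = 2.
Column maxima: Match → 4, Undercut → 2; minimax = 2.
maximin = minimax = 2, so a saddle point exists.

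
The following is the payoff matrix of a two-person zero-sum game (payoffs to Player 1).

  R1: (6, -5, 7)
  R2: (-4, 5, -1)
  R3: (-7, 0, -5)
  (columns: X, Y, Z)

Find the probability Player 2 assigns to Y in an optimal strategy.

Row minima: R1 → -5, R2 → -4, R3 → -7; maximin = -4.
Column maxima: X → 6, Y → 5, Z → 7; minimax = 5.
-4 ≠ 5, so there is no saddle point; optimal play is mixed.
R3 is strictly dominated by R2, so Player 1 never plays it.
Z is strictly dominated by X (it gives Player 1 strictly more in every row), so Player 2 never plays it.
On the remaining 2×2 (R1, R2 vs X, Y):
Let Player 1 play R1 with probability p. Expected payoff against X: 6p + (-4)(1−p) = 10p − 4; against Y: (-5)p + 5(1−p) = −10p + 5.
Setting these equal: 10p − 4 = −10p + 5 ⇒ 20p = 9 ⇒ p = 9/20, and the value is (10)·(9/20) − 4 = 1/2.
For Player 2: with q = P(X), equating R1's and R2's payoffs gives 11q − 5 = −9q + 5 ⇒ q = 1/2.

1/2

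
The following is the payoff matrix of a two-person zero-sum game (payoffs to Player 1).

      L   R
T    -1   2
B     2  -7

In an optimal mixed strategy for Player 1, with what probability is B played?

1/4

Row minima: T → -1, B → -7; maximin = -1.
Column maxima: L → 2, R → 2; minimax = 2.
-1 ≠ 2, so there is no saddle point; optimal play is mixed.
Let Player 1 play T with probability p. Expected payoff against L: (-1)p + 2(1−p) = −3p + 2; against R: 2p + (-7)(1−p) = 9p − 7.
Setting these equal: −3p + 2 = 9p − 7 ⇒ −12p = -9 ⇒ p = 3/4, and the value is (-3)·(3/4) + 2 = -1/4.
For Player 2: with q = P(L), equating T's and B's payoffs gives −3q + 2 = 9q − 7 ⇒ q = 3/4.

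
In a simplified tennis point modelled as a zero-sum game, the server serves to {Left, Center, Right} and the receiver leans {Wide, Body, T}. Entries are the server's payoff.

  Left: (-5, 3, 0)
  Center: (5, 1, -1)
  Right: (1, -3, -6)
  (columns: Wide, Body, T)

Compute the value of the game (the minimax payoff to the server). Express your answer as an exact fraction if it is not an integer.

-5/11

Row minima: Left → -5, Center → -1, Right → -6; maximin = -1.
Column maxima: Wide → 5, Body → 3, T → 0; minimax = 0.
-1 ≠ 0, so there is no saddle point; optimal play is mixed.
Right is strictly dominated by Center, so the server never plays it.
Body is strictly dominated by T (it gives the server strictly more in every row), so the receiver never plays it.
On the remaining 2×2 (Left, Center vs Wide, T):
Let the server play Left with probability p. Expected payoff against Wide: (-5)p + 5(1−p) = −10p + 5; against T: 0p + (-1)(1−p) = p − 1.
Setting these equal: −10p + 5 = p − 1 ⇒ −11p = -6 ⇒ p = 6/11, and the value is (-10)·(6/11) + 5 = -5/11.
For the receiver: with q = P(Wide), equating Left's and Center's payoffs gives −5q = 6q − 1 ⇒ q = 1/11.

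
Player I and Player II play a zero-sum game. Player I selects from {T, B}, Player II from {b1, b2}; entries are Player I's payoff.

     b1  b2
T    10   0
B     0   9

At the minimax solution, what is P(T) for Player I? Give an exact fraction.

Row minima: T → 0, B → 0; maximin = 0.
Column maxima: b1 → 10, b2 → 9; minimax = 9.
0 ≠ 9, so there is no saddle point; optimal play is mixed.
Let Player I play T with probability p. Expected payoff against b1: 10p + 0(1−p) = 10p; against b2: 0p + 9(1−p) = −9p + 9.
Setting these equal: 10p = −9p + 9 ⇒ 19p = 9 ⇒ p = 9/19, and the value is (10)·(9/19) = 90/19.
For Player II: with q = P(b1), equating T's and B's payoffs gives 10q = −9q + 9 ⇒ q = 9/19.

9/19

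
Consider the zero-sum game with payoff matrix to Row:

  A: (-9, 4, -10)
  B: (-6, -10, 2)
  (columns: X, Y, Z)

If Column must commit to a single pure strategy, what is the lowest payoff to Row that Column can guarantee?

Column maxima: X → -6, Y → 4, Z → 2.
The smallest of these is -6.

-6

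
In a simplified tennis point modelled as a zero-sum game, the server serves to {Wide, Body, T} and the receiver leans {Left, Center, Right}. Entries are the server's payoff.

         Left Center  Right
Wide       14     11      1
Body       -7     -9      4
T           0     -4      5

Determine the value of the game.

59/19

Row minima: Wide → 1, Body → -9, T → -4; maximin = 1.
Column maxima: Left → 14, Center → 11, Right → 5; minimax = 5.
1 ≠ 5, so there is no saddle point; optimal play is mixed.
Body is strictly dominated by T, so the server never plays it.
Left is strictly dominated by Center (it gives the server strictly more in every row), so the receiver never plays it.
On the remaining 2×2 (Wide, T vs Center, Right):
Let the server play Wide with probability p. Expected payoff against Center: 11p + (-4)(1−p) = 15p − 4; against Right: 1p + 5(1−p) = −4p + 5.
Setting these equal: 15p − 4 = −4p + 5 ⇒ 19p = 9 ⇒ p = 9/19, and the value is (15)·(9/19) − 4 = 59/19.
For the receiver: with q = P(Center), equating Wide's and T's payoffs gives 10q + 1 = −9q + 5 ⇒ q = 4/19.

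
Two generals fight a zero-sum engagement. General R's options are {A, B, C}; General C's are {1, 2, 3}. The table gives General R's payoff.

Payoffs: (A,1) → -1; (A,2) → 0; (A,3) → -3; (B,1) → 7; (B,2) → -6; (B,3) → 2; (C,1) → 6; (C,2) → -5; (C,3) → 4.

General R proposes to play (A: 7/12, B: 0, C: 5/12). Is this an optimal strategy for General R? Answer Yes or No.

Against 1 this mix gives (7/12)·(-1) + (5/12)·6 = 23/12.
Against 2 this mix gives (7/12)·0 + (5/12)·(-5) = -25/12.
Against 3 this mix gives (7/12)·(-3) + (5/12)·4 = -1/12.
General C will play 2, holding General R to -25/12. Shifting weight toward the row that does better against 2 would raise this floor (the equalizing mix achieves -5/4 against both 2 and 3), so the proposed strategy is not optimal.

No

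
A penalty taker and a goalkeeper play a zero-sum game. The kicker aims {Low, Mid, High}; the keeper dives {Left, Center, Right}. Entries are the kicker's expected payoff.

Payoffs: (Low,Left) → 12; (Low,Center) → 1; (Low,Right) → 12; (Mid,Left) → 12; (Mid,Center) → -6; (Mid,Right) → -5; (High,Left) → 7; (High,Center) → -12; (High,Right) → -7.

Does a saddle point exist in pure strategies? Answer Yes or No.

Row minima: Low → 1, Mid → -6, High → -12; maximin = 1.
Column maxima: Left → 12, Center → 1, Right → 12; minimax = 1.
maximin = minimax = 1, so a saddle point exists.

Yes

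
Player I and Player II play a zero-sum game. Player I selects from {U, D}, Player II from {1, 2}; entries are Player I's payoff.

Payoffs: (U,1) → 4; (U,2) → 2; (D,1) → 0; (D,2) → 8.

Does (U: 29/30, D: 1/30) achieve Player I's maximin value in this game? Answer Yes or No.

Against 1 this mix gives (29/30)·4 + (1/30)·0 = 58/15.
Against 2 this mix gives (29/30)·2 + (1/30)·8 = 11/5.
Player II will play 2, holding Player I to 11/5. Shifting weight toward the row that does better against 2 would raise this floor (the equalizing mix achieves 16/5 against both 2 and 1), so the proposed strategy is not optimal.

No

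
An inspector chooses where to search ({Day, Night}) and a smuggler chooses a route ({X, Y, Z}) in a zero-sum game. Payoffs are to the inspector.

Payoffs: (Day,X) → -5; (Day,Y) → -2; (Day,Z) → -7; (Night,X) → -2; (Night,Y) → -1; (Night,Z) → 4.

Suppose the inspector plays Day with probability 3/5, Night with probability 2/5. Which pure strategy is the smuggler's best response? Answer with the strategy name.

X

If the smuggler plays X, the inspector's expected payoff is (3/5)·(-5) + (2/5)·(-2) = -19/5.
If the smuggler plays Y, the inspector's expected payoff is (3/5)·(-2) + (2/5)·(-1) = -8/5.
If the smuggler plays Z, the inspector's expected payoff is (3/5)·(-7) + (2/5)·4 = -13/5.
The smuggler minimizes the inspector's payoff; the smallest is -19/5, so the best response is X.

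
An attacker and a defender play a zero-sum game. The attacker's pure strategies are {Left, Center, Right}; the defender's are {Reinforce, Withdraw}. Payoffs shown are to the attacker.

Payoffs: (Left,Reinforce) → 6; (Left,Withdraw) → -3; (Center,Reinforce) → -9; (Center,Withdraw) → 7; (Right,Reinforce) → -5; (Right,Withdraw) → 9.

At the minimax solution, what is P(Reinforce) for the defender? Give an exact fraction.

12/23

Row minima: Left → -3, Center → -9, Right → -5; maximin = -3.
Column maxima: Reinforce → 6, Withdraw → 9; minimax = 6.
-3 ≠ 6, so there is no saddle point; optimal play is mixed.
Center is strictly dominated by Right, so the attacker never plays it.
On the remaining 2×2 (Left, Right vs Reinforce, Withdraw):
Let the attacker play Left with probability p. Expected payoff against Reinforce: 6p + (-5)(1−p) = 11p − 5; against Withdraw: (-3)p + 9(1−p) = −12p + 9.
Setting these equal: 11p − 5 = −12p + 9 ⇒ 23p = 14 ⇒ p = 14/23, and the value is (11)·(14/23) − 5 = 39/23.
For the defender: with q = P(Reinforce), equating Left's and Right's payoffs gives 9q − 3 = −14q + 9 ⇒ q = 12/23.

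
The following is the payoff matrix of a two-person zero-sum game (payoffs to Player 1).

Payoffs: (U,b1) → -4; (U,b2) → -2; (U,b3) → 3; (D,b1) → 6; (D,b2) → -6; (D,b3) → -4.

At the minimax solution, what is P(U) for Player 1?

6/7

Row minima: U → -4, D → -6; maximin = -4.
Column maxima: b1 → 6, b2 → -2, b3 → 3; minimax = -2.
-4 ≠ -2, so there is no saddle point; optimal play is mixed.
b3 is strictly dominated by b2 (it gives Player 1 strictly more in every row), so Player 2 never plays it.
On the remaining 2×2 (U, D vs b1, b2):
Let Player 1 play U with probability p. Expected payoff against b1: (-4)p + 6(1−p) = −10p + 6; against b2: (-2)p + (-6)(1−p) = 4p − 6.
Setting these equal: −10p + 6 = 4p − 6 ⇒ −14p = -12 ⇒ p = 6/7, and the value is (-10)·(6/7) + 6 = -18/7.
For Player 2: with q = P(b1), equating U's and D's payoffs gives −2q − 2 = 12q − 6 ⇒ q = 2/7.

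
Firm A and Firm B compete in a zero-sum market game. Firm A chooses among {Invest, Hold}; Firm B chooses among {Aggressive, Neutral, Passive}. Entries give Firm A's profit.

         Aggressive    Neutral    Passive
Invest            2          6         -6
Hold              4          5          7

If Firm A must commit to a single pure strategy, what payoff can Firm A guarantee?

4

Row minima: Invest → -6, Hold → 4.
The best of these is 4.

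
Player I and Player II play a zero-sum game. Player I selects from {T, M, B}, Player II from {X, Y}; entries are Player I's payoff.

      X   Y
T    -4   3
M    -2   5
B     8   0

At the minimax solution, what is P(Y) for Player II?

2/3

Row minima: T → -4, M → -2, B → 0; maximin = 0.
Column maxima: X → 8, Y → 5; minimax = 5.
0 ≠ 5, so there is no saddle point; optimal play is mixed.
T is strictly dominated by M, so Player I never plays it.
On the remaining 2×2 (M, B vs X, Y):
Let Player I play M with probability p. Expected payoff against X: (-2)p + 8(1−p) = −10p + 8; against Y: 5p + 0(1−p) = 5p.
Setting these equal: −10p + 8 = 5p ⇒ −15p = -8 ⇒ p = 8/15, and the value is (-10)·(8/15) + 8 = 8/3.
For Player II: with q = P(X), equating M's and B's payoffs gives −7q + 5 = 8q ⇒ q = 1/3.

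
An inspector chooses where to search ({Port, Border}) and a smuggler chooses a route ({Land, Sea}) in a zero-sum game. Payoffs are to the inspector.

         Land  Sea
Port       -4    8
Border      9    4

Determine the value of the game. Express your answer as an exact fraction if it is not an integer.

Row minima: Port → -4, Border → 4; maximin = 4.
Column maxima: Land → 9, Sea → 8; minimax = 8.
4 ≠ 8, so there is no saddle point; optimal play is mixed.
Let the inspector play Port with probability p. Expected payoff against Land: (-4)p + 9(1−p) = −13p + 9; against Sea: 8p + 4(1−p) = 4p + 4.
Setting these equal: −13p + 9 = 4p + 4 ⇒ −17p = -5 ⇒ p = 5/17, and the value is (-13)·(5/17) + 9 = 88/17.
For the smuggler: with q = P(Land), equating Port's and Border's payoffs gives −12q + 8 = 5q + 4 ⇒ q = 4/17.

88/17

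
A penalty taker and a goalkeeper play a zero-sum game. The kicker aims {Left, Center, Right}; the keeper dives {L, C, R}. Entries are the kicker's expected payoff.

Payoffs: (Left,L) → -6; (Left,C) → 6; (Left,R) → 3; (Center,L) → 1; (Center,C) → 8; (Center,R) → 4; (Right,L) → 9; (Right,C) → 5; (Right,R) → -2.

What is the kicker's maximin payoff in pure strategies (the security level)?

Row minima: Left → -6, Center → 1, Right → -2.
The best of these is 1.

1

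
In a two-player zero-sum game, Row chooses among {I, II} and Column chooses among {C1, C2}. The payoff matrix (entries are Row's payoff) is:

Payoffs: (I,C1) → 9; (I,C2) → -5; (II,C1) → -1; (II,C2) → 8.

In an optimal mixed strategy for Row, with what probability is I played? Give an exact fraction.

Row minima: I → -5, II → -1; maximin = -1.
Column maxima: C1 → 9, C2 → 8; minimax = 8.
-1 ≠ 8, so there is no saddle point; optimal play is mixed.
Let Row play I with probability p. Expected payoff against C1: 9p + (-1)(1−p) = 10p − 1; against C2: (-5)p + 8(1−p) = −13p + 8.
Setting these equal: 10p − 1 = −13p + 8 ⇒ 23p = 9 ⇒ p = 9/23, and the value is (10)·(9/23) − 1 = 67/23.
For Column: with q = P(C1), equating I's and II's payoffs gives 14q − 5 = −9q + 8 ⇒ q = 13/23.

9/23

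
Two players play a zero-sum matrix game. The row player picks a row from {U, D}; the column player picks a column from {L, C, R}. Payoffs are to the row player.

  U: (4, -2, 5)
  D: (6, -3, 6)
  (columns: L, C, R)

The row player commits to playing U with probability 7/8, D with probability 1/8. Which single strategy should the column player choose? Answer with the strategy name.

C

If the column player plays L, the row player's expected payoff is (7/8)·4 + (1/8)·6 = 17/4.
If the column player plays C, the row player's expected payoff is (7/8)·(-2) + (1/8)·(-3) = -17/8.
If the column player plays R, the row player's expected payoff is (7/8)·5 + (1/8)·6 = 41/8.
The column player minimizes the row player's payoff; the smallest is -17/8, so the best response is C.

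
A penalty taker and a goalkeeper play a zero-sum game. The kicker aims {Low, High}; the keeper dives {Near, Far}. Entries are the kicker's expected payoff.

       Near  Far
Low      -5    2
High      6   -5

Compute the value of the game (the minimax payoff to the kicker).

-13/18

Row minima: Low → -5, High → -5; maximin = -5.
Column maxima: Near → 6, Far → 2; minimax = 2.
-5 ≠ 2, so there is no saddle point; optimal play is mixed.
Let the kicker play Low with probability p. Expected payoff against Near: (-5)p + 6(1−p) = −11p + 6; against Far: 2p + (-5)(1−p) = 7p − 5.
Setting these equal: −11p + 6 = 7p − 5 ⇒ −18p = -11 ⇒ p = 11/18, and the value is (-11)·(11/18) + 6 = -13/18.
For the keeper: with q = P(Near), equating Low's and High's payoffs gives −7q + 2 = 11q − 5 ⇒ q = 7/18.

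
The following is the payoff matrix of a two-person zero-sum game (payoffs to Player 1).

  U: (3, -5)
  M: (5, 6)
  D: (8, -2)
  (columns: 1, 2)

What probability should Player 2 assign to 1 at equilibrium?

8/11

Row minima: U → -5, M → 5, D → -2; maximin = 5.
Column maxima: 1 → 8, 2 → 6; minimax = 6.
5 ≠ 6, so there is no saddle point; optimal play is mixed.
U is strictly dominated by M, so Player 1 never plays it.
On the remaining 2×2 (M, D vs 1, 2):
Let Player 1 play M with probability p. Expected payoff against 1: 5p + 8(1−p) = −3p + 8; against 2: 6p + (-2)(1−p) = 8p − 2.
Setting these equal: −3p + 8 = 8p − 2 ⇒ −11p = -10 ⇒ p = 10/11, and the value is (-3)·(10/11) + 8 = 58/11.
For Player 2: with q = P(1), equating M's and D's payoffs gives −q + 6 = 10q − 2 ⇒ q = 8/11.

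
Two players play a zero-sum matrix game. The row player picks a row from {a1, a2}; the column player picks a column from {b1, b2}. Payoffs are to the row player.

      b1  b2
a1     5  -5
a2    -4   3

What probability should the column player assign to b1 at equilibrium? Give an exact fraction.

8/17

Row minima: a1 → -5, a2 → -4; maximin = -4.
Column maxima: b1 → 5, b2 → 3; minimax = 3.
-4 ≠ 3, so there is no saddle point; optimal play is mixed.
Let the row player play a1 with probability p. Expected payoff against b1: 5p + (-4)(1−p) = 9p − 4; against b2: (-5)p + 3(1−p) = −8p + 3.
Setting these equal: 9p − 4 = −8p + 3 ⇒ 17p = 7 ⇒ p = 7/17, and the value is (9)·(7/17) − 4 = -5/17.
For the column player: with q = P(b1), equating a1's and a2's payoffs gives 10q − 5 = −7q + 3 ⇒ q = 8/17.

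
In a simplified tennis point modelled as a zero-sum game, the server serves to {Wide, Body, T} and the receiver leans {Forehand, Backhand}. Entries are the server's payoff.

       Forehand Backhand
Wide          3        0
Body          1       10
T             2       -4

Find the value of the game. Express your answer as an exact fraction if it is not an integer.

5/2

Row minima: Wide → 0, Body → 1, T → -4; maximin = 1.
Column maxima: Forehand → 3, Backhand → 10; minimax = 3.
1 ≠ 3, so there is no saddle point; optimal play is mixed.
T is strictly dominated by Wide, so the server never plays it.
On the remaining 2×2 (Wide, Body vs Forehand, Backhand):
Let the server play Wide with probability p. Expected payoff against Forehand: 3p + 1(1−p) = 2p + 1; against Backhand: 0p + 10(1−p) = −10p + 10.
Setting these equal: 2p + 1 = −10p + 10 ⇒ 12p = 9 ⇒ p = 3/4, and the value is (2)·(3/4) + 1 = 5/2.
For the receiver: with q = P(Forehand), equating Wide's and Body's payoffs gives 3q = −9q + 10 ⇒ q = 5/6.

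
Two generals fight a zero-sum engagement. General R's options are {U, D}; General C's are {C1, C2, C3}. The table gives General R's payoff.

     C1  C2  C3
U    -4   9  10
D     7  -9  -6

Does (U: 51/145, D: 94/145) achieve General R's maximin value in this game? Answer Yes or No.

No

Against C1 this mix gives (51/145)·(-4) + (94/145)·7 = 454/145.
Against C2 this mix gives (51/145)·9 + (94/145)·(-9) = -387/145.
Against C3 this mix gives (51/145)·10 + (94/145)·(-6) = -54/145.
General C will play C2, holding General R to -387/145. Shifting weight toward the row that does better against C2 would raise this floor (the equalizing mix achieves 27/29 against both C2 and C1), so the proposed strategy is not optimal.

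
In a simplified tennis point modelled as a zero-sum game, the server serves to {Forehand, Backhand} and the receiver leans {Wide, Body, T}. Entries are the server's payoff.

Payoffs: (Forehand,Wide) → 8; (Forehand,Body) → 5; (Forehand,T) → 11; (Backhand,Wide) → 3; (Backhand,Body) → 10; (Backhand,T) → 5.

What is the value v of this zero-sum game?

13/2

Row minima: Forehand → 5, Backhand → 3; maximin = 5.
Column maxima: Wide → 8, Body → 10, T → 11; minimax = 8.
5 ≠ 8, so there is no saddle point; optimal play is mixed.
T is strictly dominated by Wide (it gives the server strictly more in every row), so the receiver never plays it.
On the remaining 2×2 (Forehand, Backhand vs Wide, Body):
Let the server play Forehand with probability p. Expected payoff against Wide: 8p + 3(1−p) = 5p + 3; against Body: 5p + 10(1−p) = −5p + 10.
Setting these equal: 5p + 3 = −5p + 10 ⇒ 10p = 7 ⇒ p = 7/10, and the value is (5)·(7/10) + 3 = 13/2.
For the receiver: with q = P(Wide), equating Forehand's and Backhand's payoffs gives 3q + 5 = −7q + 10 ⇒ q = 1/2.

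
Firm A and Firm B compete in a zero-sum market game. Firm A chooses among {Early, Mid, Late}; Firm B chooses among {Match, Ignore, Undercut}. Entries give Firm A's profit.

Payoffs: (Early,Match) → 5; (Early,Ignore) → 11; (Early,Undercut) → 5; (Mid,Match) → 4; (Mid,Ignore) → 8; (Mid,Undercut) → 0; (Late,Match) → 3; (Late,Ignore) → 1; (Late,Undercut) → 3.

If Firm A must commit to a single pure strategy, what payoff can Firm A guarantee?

5

Row minima: Early → 5, Mid → 0, Late → 1.
The best of these is 5.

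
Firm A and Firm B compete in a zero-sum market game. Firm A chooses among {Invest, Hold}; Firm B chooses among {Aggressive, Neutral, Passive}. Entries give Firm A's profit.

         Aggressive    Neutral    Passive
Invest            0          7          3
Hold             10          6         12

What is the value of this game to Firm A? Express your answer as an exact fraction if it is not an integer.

70/11

Row minima: Invest → 0, Hold → 6; maximin = 6.
Column maxima: Aggressive → 10, Neutral → 7, Passive → 12; minimax = 7.
6 ≠ 7, so there is no saddle point; optimal play is mixed.
Passive is strictly dominated by Aggressive (it gives Firm A strictly more in every row), so Firm B never plays it.
On the remaining 2×2 (Invest, Hold vs Aggressive, Neutral):
Let Firm A play Invest with probability p. Expected payoff against Aggressive: 0p + 10(1−p) = −10p + 10; against Neutral: 7p + 6(1−p) = p + 6.
Setting these equal: −10p + 10 = p + 6 ⇒ −11p = -4 ⇒ p = 4/11, and the value is (-10)·(4/11) + 10 = 70/11.
For Firm B: with q = P(Aggressive), equating Invest's and Hold's payoffs gives −7q + 7 = 4q + 6 ⇒ q = 1/11.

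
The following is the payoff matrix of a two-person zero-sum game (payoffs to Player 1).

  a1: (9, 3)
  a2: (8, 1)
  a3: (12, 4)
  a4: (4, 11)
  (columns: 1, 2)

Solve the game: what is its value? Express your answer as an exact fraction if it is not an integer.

Row minima: a1 → 3, a2 → 1, a3 → 4, a4 → 4; maximin = 4.
Column maxima: 1 → 12, 2 → 11; minimax = 11.
4 ≠ 11, so there is no saddle point; optimal play is mixed.
a1 is strictly dominated by a3, so Player 1 never plays it.
a2 is strictly dominated by a3, so Player 1 never plays it.
On the remaining 2×2 (a3, a4 vs 1, 2):
Let Player 1 play a3 with probability p. Expected payoff against 1: 12p + 4(1−p) = 8p + 4; against 2: 4p + 11(1−p) = −7p + 11.
Setting these equal: 8p + 4 = −7p + 11 ⇒ 15p = 7 ⇒ p = 7/15, and the value is (8)·(7/15) + 4 = 116/15.
For Player 2: with q = P(1), equating a3's and a4's payoffs gives 8q + 4 = −7q + 11 ⇒ q = 7/15.

116/15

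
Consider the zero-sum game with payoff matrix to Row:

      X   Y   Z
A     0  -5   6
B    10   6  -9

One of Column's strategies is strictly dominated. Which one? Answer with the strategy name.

X

Y holds Row's payoff strictly below X in every row: -5 < 0, 6 < 10.
So X is strictly dominated for Column.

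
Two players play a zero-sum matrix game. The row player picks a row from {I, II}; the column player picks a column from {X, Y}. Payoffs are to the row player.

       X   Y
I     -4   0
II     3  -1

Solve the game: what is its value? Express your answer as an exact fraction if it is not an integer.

-1/2

Row minima: I → -4, II → -1; maximin = -1.
Column maxima: X → 3, Y → 0; minimax = 0.
-1 ≠ 0, so there is no saddle point; optimal play is mixed.
Let the row player play I with probability p. Expected payoff against X: (-4)p + 3(1−p) = −7p + 3; against Y: 0p + (-1)(1−p) = p − 1.
Setting these equal: −7p + 3 = p − 1 ⇒ −8p = -4 ⇒ p = 1/2, and the value is (-7)·(1/2) + 3 = -1/2.
For the column player: with q = P(X), equating I's and II's payoffs gives −4q = 4q − 1 ⇒ q = 1/8.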